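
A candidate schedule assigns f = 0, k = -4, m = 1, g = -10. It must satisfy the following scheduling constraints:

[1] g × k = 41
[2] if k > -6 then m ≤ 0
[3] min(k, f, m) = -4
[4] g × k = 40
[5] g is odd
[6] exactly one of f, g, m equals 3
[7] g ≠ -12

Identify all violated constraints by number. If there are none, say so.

[1] g × k = -10 × (-4) = 40, not 41  false
[2] k = -4 > -6, so we need m ≤ 0; but m = 1 > 0  false
[3] min(-4, 0, 1) = -4  true
[4] g × k = -10 × (-4) = 40  true
[5] g = -10 is even  false
[6] f=0, g=-10, m=1; 0 of them equal 3, not exactly one  false
[7] g = -10, and -10 ≠ -12  true

No — constraints 1, 2, 5, 6 are not satisfied.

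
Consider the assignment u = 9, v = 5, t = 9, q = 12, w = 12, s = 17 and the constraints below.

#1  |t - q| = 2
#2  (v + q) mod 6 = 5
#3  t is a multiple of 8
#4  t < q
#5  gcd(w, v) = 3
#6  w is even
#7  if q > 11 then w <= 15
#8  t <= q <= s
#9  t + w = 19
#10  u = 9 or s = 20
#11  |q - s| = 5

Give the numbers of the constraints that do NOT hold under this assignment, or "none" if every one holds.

#1 |9 - 12| = 3, not 2  ✘
#2 v + q = 17; 17 mod 6 = 5  ✔
#3 9 = 8*1 + 1, so 8 does not divide 9  ✘
#4 t = 9, q = 12; 9 < 12  ✔
#5 gcd(12, 5) = 1, not 3  ✘
#6 w = 12 is even  ✔
#7 q = 12 > 11, so we need w ≤ 15; w = 12 ≤ 15  ✔
#8 values 9 <= 12 <= 17  ✔
#9 t + w = 9 + 12 = 21, not 19  ✘
#10 u = 9 = 9 (first disjunct)  ✔
#11 |12 - 17| = 5  ✔

Violated: 1, 3, 5, and 9.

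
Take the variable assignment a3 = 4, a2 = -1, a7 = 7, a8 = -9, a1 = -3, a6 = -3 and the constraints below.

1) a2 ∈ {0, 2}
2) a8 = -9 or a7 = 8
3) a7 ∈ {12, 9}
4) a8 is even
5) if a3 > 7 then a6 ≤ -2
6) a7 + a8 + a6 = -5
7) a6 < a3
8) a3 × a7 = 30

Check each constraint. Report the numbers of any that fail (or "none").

1) a2 = -1 is not in {0, 2} — does not hold.
2) a8 = -9 = -9 (first disjunct) — holds.
3) a7 = 7 is not in {12, 9} — does not hold.
4) a8 = -9 is odd — does not hold.
5) a3 = 4, not > 7; antecedent false, conditional vacuously true — holds.
6) a7 + a8 + a6 = 7 + (-9) + (-3) = -5 — holds.
7) a6 = -3, a3 = 4; -3 < 4 — holds.
8) a3 × a7 = 4 × 7 = 28, not 30 — does not hold.

No — constraints 1, 3, 4, and 8 are not satisfied.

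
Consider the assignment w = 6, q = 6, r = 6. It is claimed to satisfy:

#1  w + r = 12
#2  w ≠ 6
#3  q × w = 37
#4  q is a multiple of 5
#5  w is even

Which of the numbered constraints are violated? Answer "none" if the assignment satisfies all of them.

#1 w + r = 6 + 6 = 12 — holds.
#2 w = 6, but 6 is required to differ — does not hold.
#3 q × w = 6 × 6 = 36, not 37 — does not hold.
#4 6 = 5×1 + 1, so 5 does not divide 6 — does not hold.
#5 w = 6 is even — holds.

Violated: 2, 3, 4.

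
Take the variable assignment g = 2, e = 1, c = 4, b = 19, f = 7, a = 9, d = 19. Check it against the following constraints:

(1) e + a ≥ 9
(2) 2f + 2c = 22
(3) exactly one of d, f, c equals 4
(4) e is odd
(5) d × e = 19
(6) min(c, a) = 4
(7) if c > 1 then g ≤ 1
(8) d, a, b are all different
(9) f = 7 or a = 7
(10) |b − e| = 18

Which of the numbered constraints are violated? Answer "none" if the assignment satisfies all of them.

The assignment fails constraints 7 and 8.

(1) e + a = 1 + 9 = 10; 10 ≥ 9 — holds.
(2) 2f + 2c = 2(7) + 2(4) = 22 — holds.
(3) d=19, f=7, c=4; 1 of them equals 4 — holds.
(4) e = 1 is odd — holds.
(5) d × e = 19 × 1 = 19 — holds.
(6) min(4, 9) = 4 — holds.
(7) c = 4 > 1, so we need g ≤ 1; but g = 2 > 1 — does not hold.
(8) d = b = 19, not all different — does not hold.
(9) f = 7 = 7 (first disjunct) — holds.
(10) |19 − 1| = 18 — holds.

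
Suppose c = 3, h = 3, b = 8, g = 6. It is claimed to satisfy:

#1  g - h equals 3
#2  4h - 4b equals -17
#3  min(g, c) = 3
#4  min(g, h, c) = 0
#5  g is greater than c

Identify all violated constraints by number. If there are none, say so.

Constraints 2, 4 do not hold.

#1 g - h = 6 - 3 = 3 — holds.
#2 4h - 4b = 4(3) - 4(8) = -20, not -17 — fails.
#3 min(6, 3) = 3 — holds.
#4 min(6, 3, 3) = 3, not 0 — fails.
#5 g = 6, c = 3; 6 > 3 — holds.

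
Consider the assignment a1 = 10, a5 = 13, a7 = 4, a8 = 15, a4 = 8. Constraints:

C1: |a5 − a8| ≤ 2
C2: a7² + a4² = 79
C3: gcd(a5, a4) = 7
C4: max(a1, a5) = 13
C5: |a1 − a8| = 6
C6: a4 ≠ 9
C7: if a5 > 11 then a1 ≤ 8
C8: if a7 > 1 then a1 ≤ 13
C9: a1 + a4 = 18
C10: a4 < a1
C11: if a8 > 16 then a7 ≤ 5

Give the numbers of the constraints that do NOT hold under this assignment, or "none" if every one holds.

C1: |13 − 15| = 2; 2 ≤ 2  yes
C2: a7² + a4² = 4² + 8² = 16 + 64 = 80, not 79  no
C3: gcd(13, 8) = 1, not 7  no
C4: max(10, 13) = 13  yes
C5: |10 − 15| = 5, not 6  no
C6: a4 = 8, and 8 ≠ 9  yes
C7: a5 = 13 > 11, so we need a1 ≤ 8; but a1 = 10 > 8  no
C8: a7 = 4 > 1, so we need a1 ≤ 13; a1 = 10 ≤ 13  yes
C9: a1 + a4 = 10 + 8 = 18  yes
C10: a4 = 8, a1 = 10; 8 < 10  yes
C11: a8 = 15, not > 16; antecedent false, conditional vacuously true  yes

The assignment fails constraints 2, 3, 5, and 7.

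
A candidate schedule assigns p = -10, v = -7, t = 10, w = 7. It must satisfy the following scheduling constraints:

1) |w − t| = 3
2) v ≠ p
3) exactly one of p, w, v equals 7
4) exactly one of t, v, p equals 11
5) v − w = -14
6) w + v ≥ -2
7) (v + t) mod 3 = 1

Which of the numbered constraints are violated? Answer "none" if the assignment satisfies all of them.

1) |7 − 10| = 3  ✔
2) v = -7, p = -10; distinct  ✔
3) p=-10, w=7, v=-7; 1 of them equals 7  ✔
4) t=10, v=-7, p=-10; 0 of them equal 11, not exactly one  ✘
5) v − w = -7 − 7 = -14  ✔
6) w + v = 7 + (-7) = 0; 0 ≥ -2  ✔
7) v + t = 3; 3 mod 3 = 0, not 1  ✘

The assignment fails constraints 4 and 7.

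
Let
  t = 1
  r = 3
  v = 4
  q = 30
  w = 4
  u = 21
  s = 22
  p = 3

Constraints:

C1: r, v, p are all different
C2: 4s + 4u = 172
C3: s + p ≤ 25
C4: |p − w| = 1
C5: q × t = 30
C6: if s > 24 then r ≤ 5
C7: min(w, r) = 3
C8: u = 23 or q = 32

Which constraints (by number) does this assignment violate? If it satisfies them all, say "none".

Constraints 1, 8 are violated.

C1: r = p = 3, not all different — violated.
C2: 4s + 4u = 4(22) + 4(21) = 172 — OK.
C3: s + p = 22 + 3 = 25; 25 ≤ 25 — OK.
C4: |3 − 4| = 1 — OK.
C5: q × t = 30 × 1 = 30 — OK.
C6: s = 22, not > 24; antecedent false, conditional vacuously true — OK.
C7: min(4, 3) = 3 — OK.
C8: u = 21 ≠ 23 and q = 30 ≠ 32; both disjuncts false — violated.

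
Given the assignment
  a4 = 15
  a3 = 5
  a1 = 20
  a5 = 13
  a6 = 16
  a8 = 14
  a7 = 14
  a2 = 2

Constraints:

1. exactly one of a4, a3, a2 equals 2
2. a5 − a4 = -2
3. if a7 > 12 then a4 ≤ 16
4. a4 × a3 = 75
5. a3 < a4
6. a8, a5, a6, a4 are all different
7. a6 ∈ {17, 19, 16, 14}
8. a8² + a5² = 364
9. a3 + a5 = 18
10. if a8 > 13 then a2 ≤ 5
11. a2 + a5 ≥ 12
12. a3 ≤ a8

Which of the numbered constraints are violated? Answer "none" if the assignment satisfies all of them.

1. a4=15, a3=5, a2=2; 1 of them equals 2  yes
2. a5 − a4 = 13 − 15 = -2  yes
3. a7 = 14 > 12, so we need a4 ≤ 16; a4 = 15 ≤ 16  yes
4. a4 × a3 = 15 × 5 = 75  yes
5. a3 = 5, a4 = 15; 5 < 15  yes
6. values 14, 13, 16, 15 are pairwise distinct  yes
7. a6 = 16 is in {17, 19, 16, 14}  yes
8. a8² + a5² = 14² + 13² = 196 + 169 = 365, not 364  no
9. a3 + a5 = 5 + 13 = 18  yes
10. a8 = 14 > 13, so we need a2 ≤ 5; a2 = 2 ≤ 5  yes
11. a2 + a5 = 2 + 13 = 15; 15 ≥ 12  yes
12. a3 = 5, a8 = 14; 5 ≤ 14  yes

Constraint 8 is violated.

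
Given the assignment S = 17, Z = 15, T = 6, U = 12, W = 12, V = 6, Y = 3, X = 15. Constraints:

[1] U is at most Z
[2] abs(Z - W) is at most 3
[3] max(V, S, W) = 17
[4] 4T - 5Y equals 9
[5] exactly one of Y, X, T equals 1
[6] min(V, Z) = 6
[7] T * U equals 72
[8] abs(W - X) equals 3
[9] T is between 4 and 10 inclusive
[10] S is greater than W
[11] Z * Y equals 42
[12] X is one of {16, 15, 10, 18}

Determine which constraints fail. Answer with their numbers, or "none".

No — constraints 5 and 11 are not satisfied.

[1] U = 12, Z = 15; 12 ≤ 15 — OK.
[2] abs(15 - 12) = 3; 3 ≤ 3 — OK.
[3] max(6, 17, 12) = 17 — OK.
[4] 4T - 5Y = 4(6) - 5(3) = 9 — OK.
[5] Y=3, X=15, T=6; 0 of them equal 1, not exactly one — violated.
[6] min(6, 15) = 6 — OK.
[7] T * U = 6 * 12 = 72 — OK.
[8] abs(12 - 15) = 3 — OK.
[9] T = 6 lies in [4, 10] — OK.
[10] S = 17, W = 12; 17 > 12 — OK.
[11] Z * Y = 15 * 3 = 45, not 42 — violated.
[12] X = 15 is in {16, 15, 10, 18} — OK.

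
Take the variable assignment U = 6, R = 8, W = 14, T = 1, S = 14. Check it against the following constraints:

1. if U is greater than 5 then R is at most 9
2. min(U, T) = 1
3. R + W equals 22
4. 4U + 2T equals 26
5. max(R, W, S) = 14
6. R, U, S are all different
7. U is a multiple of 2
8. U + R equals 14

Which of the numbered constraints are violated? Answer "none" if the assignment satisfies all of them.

The assignment satisfies every constraint.

1. U = 6 > 5, so we need R ≤ 9; R = 8 ≤ 9 — satisfied.
2. min(6, 1) = 1 — satisfied.
3. R + W = 8 + 14 = 22 — satisfied.
4. 4U + 2T = 4(6) + 2(1) = 26 — satisfied.
5. max(8, 14, 14) = 14 — satisfied.
6. values 8, 6, 14 are pairwise distinct — satisfied.
7. 6 / 2 = 3, so 2 divides 6 — satisfied.
8. U + R = 6 + 8 = 14 — satisfied.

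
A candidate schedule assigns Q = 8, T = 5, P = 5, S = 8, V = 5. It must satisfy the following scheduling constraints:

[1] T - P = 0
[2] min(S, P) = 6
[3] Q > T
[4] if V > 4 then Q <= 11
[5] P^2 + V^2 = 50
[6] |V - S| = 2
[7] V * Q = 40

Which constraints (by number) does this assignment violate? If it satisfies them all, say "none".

[1] T - P = 5 - 5 = 0  yes
[2] min(8, 5) = 5, not 6  no
[3] Q = 8, T = 5; 8 > 5  yes
[4] V = 5 > 4, so we need Q ≤ 11; Q = 8 ≤ 11  yes
[5] P^2 + V^2 = 5^2 + 5^2 = 25 + 25 = 50  yes
[6] |5 - 8| = 3, not 2  no
[7] V * Q = 5 * 8 = 40  yes

No — constraints 2 and 6 are not satisfied.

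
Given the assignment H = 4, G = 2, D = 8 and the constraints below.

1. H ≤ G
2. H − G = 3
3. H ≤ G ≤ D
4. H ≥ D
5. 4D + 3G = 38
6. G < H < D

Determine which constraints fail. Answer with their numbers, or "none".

No — constraints 1, 2, 3, and 4 are not satisfied.

1. H = 4, G = 2; 4 > 2 (want ≤) — violated.
2. H − G = 4 − 2 = 2, not 3 — violated.
3. values 4, 2, 8; H = 4 is not ≤ G = 2 — violated.
4. H = 4, D = 8; 4 < 8 (want ≥) — violated.
5. 4D + 3G = 4(8) + 3(2) = 38 — OK.
6. values 2 < 4 < 8 — OK.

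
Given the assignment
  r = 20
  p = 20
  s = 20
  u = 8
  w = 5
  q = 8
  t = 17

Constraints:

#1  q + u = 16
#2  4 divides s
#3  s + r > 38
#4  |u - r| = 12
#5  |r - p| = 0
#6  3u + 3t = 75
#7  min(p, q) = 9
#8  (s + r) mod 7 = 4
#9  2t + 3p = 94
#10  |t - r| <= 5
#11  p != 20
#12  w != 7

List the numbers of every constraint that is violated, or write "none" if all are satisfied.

The assignment fails constraints 7, 8, 11.

#1 q + u = 8 + 8 = 16 — satisfied.
#2 20 / 4 = 5, so 4 divides 20 — satisfied.
#3 s + r = 20 + 20 = 40; 40 > 38 — satisfied.
#4 |8 - 20| = 12 — satisfied.
#5 |20 - 20| = 0 — satisfied.
#6 3u + 3t = 3(8) + 3(17) = 75 — satisfied.
#7 min(20, 8) = 8, not 9 — violated.
#8 s + r = 40; 40 mod 7 = 5, not 4 — violated.
#9 2t + 3p = 2(17) + 3(20) = 94 — satisfied.
#10 |17 - 20| = 3; 3 ≤ 5 — satisfied.
#11 p = 20, but 20 is required to differ — violated.
#12 w = 5, and 5 ≠ 7 — satisfied.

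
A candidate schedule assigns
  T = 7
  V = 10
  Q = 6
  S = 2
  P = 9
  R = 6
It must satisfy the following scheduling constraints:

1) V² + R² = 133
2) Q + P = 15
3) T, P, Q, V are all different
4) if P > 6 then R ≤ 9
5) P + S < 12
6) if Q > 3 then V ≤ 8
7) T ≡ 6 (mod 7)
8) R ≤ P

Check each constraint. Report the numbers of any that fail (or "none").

1) V² + R² = 10² + 6² = 100 + 36 = 136, not 133 — fails.
2) Q + P = 6 + 9 = 15 — holds.
3) values 7, 9, 6, 10 are pairwise distinct — holds.
4) P = 9 > 6, so we need R ≤ 9; R = 6 ≤ 9 — holds.
5) P + S = 9 + 2 = 11; 11 < 12 — holds.
6) Q = 6 > 3, so we need V ≤ 8; but V = 10 > 8 — fails.
7) 7 mod 7 = 0, not 6 — fails.
8) R = 6, P = 9; 6 ≤ 9 — holds.

Constraints 1, 6, 7 are violated.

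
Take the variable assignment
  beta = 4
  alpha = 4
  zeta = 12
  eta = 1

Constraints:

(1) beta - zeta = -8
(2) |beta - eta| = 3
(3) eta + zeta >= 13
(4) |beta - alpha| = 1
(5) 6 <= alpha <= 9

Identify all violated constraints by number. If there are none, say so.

(1) beta - zeta = 4 - 12 = -8 — holds.
(2) |4 - 1| = 3 — holds.
(3) eta + zeta = 1 + 12 = 13; 13 ≥ 13 — holds.
(4) |4 - 4| = 0, not 1 — fails.
(5) alpha = 4 is outside [6, 9] — fails.

Constraints 4, 5 are violated.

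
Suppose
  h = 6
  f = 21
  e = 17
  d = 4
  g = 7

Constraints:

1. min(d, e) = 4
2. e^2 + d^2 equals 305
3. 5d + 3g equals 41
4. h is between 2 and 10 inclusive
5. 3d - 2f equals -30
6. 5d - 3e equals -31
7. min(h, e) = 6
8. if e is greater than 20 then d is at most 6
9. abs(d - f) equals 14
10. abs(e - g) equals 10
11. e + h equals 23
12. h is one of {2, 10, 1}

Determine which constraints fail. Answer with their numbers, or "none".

Violated: 9 and 12.

1. min(4, 17) = 4 — holds.
2. e^2 + d^2 = 17^2 + 4^2 = 289 + 16 = 305 — holds.
3. 5d + 3g = 5(4) + 3(7) = 41 — holds.
4. h = 6 lies in [2, 10] — holds.
5. 3d - 2f = 3(4) - 2(21) = -30 — holds.
6. 5d - 3e = 5(4) - 3(17) = -31 — holds.
7. min(6, 17) = 6 — holds.
8. e = 17, not > 20; antecedent false, conditional vacuously true — holds.
9. abs(4 - 21) = 17, not 14 — does not hold.
10. abs(17 - 7) = 10 — holds.
11. e + h = 17 + 6 = 23 — holds.
12. h = 6 is not in {2, 10, 1} — does not hold.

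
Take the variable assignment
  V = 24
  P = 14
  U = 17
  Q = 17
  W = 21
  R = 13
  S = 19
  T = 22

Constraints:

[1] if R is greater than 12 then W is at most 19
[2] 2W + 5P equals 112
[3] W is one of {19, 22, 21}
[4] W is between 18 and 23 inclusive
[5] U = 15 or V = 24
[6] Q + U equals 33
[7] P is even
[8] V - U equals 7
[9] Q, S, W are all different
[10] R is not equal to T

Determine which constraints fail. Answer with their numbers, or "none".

The assignment fails constraints 1 and 6.

[1] R = 13 > 12, so we need W ≤ 19; but W = 21 > 19 — does not hold.
[2] 2W + 5P = 2(21) + 5(14) = 112 — holds.
[3] W = 21 is in {19, 22, 21} — holds.
[4] W = 21 lies in [18, 23] — holds.
[5] U = 17 ≠ 15, but V = 24 = 24 (second disjunct) — holds.
[6] Q + U = 17 + 17 = 34, not 33 — does not hold.
[7] P = 14 is even — holds.
[8] V - U = 24 - 17 = 7 — holds.
[9] values 17, 19, 21 are pairwise distinct — holds.
[10] R = 13, T = 22; distinct — holds.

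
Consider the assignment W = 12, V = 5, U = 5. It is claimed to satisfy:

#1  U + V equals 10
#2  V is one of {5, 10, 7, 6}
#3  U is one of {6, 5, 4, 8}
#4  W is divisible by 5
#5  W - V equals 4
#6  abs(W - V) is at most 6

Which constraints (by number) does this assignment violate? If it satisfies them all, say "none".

No — constraints 4, 5, 6 are not satisfied.

#1 U + V = 5 + 5 = 10  ✓
#2 V = 5 is in {5, 10, 7, 6}  ✓
#3 U = 5 is in {6, 5, 4, 8}  ✓
#4 12 = 5*2 + 2, so 5 does not divide 12  ✗
#5 W - V = 12 - 5 = 7, not 4  ✗
#6 abs(12 - 5) = 7; 7 > 6, exceeds bound 6  ✗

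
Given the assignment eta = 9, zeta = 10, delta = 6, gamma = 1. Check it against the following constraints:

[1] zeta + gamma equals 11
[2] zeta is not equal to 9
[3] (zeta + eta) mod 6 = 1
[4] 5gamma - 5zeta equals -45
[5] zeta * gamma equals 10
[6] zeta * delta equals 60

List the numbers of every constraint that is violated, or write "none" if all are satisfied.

[1] zeta + gamma = 10 + 1 = 11  ✔
[2] zeta = 10, and 10 ≠ 9  ✔
[3] zeta + eta = 19; 19 mod 6 = 1  ✔
[4] 5gamma - 5zeta = 5(1) - 5(10) = -45  ✔
[5] zeta * gamma = 10 * 1 = 10  ✔
[6] zeta * delta = 10 * 6 = 60  ✔

No violations.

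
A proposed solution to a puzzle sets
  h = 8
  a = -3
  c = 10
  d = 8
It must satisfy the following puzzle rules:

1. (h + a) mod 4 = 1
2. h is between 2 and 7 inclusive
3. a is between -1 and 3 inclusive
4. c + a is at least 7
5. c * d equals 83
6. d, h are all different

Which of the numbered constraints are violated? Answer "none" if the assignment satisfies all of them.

Constraints 2, 3, 5, and 6 do not hold.

1. h + a = 5; 5 mod 4 = 1 — satisfied.
2. h = 8 is outside [2, 7] — violated.
3. a = -3 is outside [-1, 3] — violated.
4. c + a = 10 + (-3) = 7; 7 ≥ 7 — satisfied.
5. c * d = 10 * 8 = 80, not 83 — violated.
6. d = h = 8, not all different — violated.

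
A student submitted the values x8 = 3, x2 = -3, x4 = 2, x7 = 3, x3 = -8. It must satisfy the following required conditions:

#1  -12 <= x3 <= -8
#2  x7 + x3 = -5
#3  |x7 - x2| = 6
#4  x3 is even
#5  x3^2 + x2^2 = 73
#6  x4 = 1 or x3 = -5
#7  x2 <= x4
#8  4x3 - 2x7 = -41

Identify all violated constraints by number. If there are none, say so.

Constraints 6 and 8 are violated.

#1 x3 = -8 lies in [-12, -8] — satisfied.
#2 x7 + x3 = 3 + (-8) = -5 — satisfied.
#3 |3 - (-3)| = 6 — satisfied.
#4 x3 = -8 is even — satisfied.
#5 x3^2 + x2^2 = (-8)^2 + (-3)^2 = 64 + 9 = 73 — satisfied.
#6 x4 = 2 ≠ 1 and x3 = -8 ≠ -5; both disjuncts false — violated.
#7 x2 = -3, x4 = 2; -3 ≤ 2 — satisfied.
#8 4x3 - 2x7 = 4(-8) - 2(3) = -38, not -41 — violated.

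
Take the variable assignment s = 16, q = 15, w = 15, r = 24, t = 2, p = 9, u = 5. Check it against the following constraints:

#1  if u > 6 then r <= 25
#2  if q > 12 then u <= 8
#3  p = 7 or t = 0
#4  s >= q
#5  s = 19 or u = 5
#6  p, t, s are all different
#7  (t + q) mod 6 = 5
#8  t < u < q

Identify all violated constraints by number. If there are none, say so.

Violated: 3.

#1 u = 5, not > 6; antecedent false, conditional vacuously true — satisfied.
#2 q = 15 > 12, so we need u ≤ 8; u = 5 ≤ 8 — satisfied.
#3 p = 9 ≠ 7 and t = 2 ≠ 0; both disjuncts false — violated.
#4 s = 16, q = 15; 16 ≥ 15 — satisfied.
#5 s = 16 ≠ 19, but u = 5 = 5 (second disjunct) — satisfied.
#6 values 9, 2, 16 are pairwise distinct — satisfied.
#7 t + q = 17; 17 mod 6 = 5 — satisfied.
#8 values 2 < 5 < 15 — satisfied.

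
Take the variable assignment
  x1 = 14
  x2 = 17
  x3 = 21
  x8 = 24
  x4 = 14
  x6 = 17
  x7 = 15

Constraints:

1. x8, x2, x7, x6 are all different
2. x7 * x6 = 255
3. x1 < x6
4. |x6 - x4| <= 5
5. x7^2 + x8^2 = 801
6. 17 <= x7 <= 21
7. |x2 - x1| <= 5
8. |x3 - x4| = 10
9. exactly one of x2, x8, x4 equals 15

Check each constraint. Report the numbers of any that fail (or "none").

No — constraints 1, 6, 8, and 9 are not satisfied.

1. x2 = x6 = 17, not all different — fails.
2. x7 * x6 = 15 * 17 = 255 — holds.
3. x1 = 14, x6 = 17; 14 < 17 — holds.
4. |17 - 14| = 3; 3 ≤ 5 — holds.
5. x7^2 + x8^2 = 15^2 + 24^2 = 225 + 576 = 801 — holds.
6. x7 = 15 is outside [17, 21] — fails.
7. |17 - 14| = 3; 3 ≤ 5 — holds.
8. |21 - 14| = 7, not 10 — fails.
9. x2=17, x8=24, x4=14; 0 of them equal 15, not exactly one — fails.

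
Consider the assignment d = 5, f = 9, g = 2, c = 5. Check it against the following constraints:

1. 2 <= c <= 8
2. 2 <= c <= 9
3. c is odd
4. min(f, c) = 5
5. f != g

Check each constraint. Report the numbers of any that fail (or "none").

The assignment satisfies every constraint.

1. c = 5 lies in [2, 8]  OK
2. c = 5 lies in [2, 9]  OK
3. c = 5 is odd  OK
4. min(9, 5) = 5  OK
5. f = 9, g = 2; distinct  OK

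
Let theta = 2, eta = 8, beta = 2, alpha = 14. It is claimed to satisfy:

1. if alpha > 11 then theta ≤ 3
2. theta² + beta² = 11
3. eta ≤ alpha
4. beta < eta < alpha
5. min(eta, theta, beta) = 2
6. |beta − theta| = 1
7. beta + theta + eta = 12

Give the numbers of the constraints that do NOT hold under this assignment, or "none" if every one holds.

1. alpha = 14 > 11, so we need theta ≤ 3; theta = 2 ≤ 3  holds
2. theta² + beta² = 2² + 2² = 4 + 4 = 8, not 11  fails
3. eta = 8, alpha = 14; 8 ≤ 14  holds
4. values 2 < 8 < 14  holds
5. min(8, 2, 2) = 2  holds
6. |2 − 2| = 0, not 1  fails
7. beta + theta + eta = 2 + 2 + 8 = 12  holds

Constraints 2, 6 do not hold.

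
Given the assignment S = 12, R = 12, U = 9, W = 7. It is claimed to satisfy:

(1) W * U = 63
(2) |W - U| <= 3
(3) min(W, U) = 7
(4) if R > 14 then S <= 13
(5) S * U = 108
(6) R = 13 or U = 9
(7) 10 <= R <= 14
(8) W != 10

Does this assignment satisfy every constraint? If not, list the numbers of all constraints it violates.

(1) W * U = 7 * 9 = 63 — holds.
(2) |7 - 9| = 2; 2 ≤ 3 — holds.
(3) min(7, 9) = 7 — holds.
(4) R = 12, not > 14; antecedent false, conditional vacuously true — holds.
(5) S * U = 12 * 9 = 108 — holds.
(6) R = 12 ≠ 13, but U = 9 = 9 (second disjunct) — holds.
(7) R = 12 lies in [10, 14] — holds.
(8) W = 7, and 7 ≠ 10 — holds.

All constraints are satisfied.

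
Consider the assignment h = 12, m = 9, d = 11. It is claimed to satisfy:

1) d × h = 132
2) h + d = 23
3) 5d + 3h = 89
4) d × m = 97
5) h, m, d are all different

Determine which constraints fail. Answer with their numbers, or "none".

1) d × h = 11 × 12 = 132 — holds.
2) h + d = 12 + 11 = 23 — holds.
3) 5d + 3h = 5(11) + 3(12) = 91, not 89 — does not hold.
4) d × m = 11 × 9 = 99, not 97 — does not hold.
5) values 12, 9, 11 are pairwise distinct — holds.

Constraints 3 and 4 do not hold.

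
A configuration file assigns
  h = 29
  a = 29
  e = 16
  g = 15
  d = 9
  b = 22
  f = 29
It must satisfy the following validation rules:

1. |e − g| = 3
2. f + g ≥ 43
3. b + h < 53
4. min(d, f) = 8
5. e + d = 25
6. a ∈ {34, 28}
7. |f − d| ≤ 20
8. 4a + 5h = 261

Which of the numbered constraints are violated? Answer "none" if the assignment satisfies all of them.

No — constraints 1, 4, and 6 are not satisfied.

1. |16 − 15| = 1, not 3 — fails.
2. f + g = 29 + 15 = 44; 44 ≥ 43 — holds.
3. b + h = 22 + 29 = 51; 51 < 53 — holds.
4. min(9, 29) = 9, not 8 — fails.
5. e + d = 16 + 9 = 25 — holds.
6. a = 29 is not in {34, 28} — fails.
7. |29 − 9| = 20; 20 ≤ 20 — holds.
8. 4a + 5h = 4(29) + 5(29) = 261 — holds.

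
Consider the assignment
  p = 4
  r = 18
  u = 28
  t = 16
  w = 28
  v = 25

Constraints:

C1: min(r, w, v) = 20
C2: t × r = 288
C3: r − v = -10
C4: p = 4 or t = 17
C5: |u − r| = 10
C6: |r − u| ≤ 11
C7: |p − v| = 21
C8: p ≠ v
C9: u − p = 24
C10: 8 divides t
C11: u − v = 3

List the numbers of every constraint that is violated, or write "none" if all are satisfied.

C1: min(18, 28, 25) = 18, not 20 — does not hold.
C2: t × r = 16 × 18 = 288 — holds.
C3: r − v = 18 − 25 = -7, not -10 — does not hold.
C4: p = 4 = 4 (first disjunct) — holds.
C5: |28 − 18| = 10 — holds.
C6: |18 − 28| = 10; 10 ≤ 11 — holds.
C7: |4 − 25| = 21 — holds.
C8: p = 4, v = 25; distinct — holds.
C9: u − p = 28 − 4 = 24 — holds.
C10: 16 / 8 = 2, so 8 divides 16 — holds.
C11: u − v = 28 − 25 = 3 — holds.

Violated: 1, 3.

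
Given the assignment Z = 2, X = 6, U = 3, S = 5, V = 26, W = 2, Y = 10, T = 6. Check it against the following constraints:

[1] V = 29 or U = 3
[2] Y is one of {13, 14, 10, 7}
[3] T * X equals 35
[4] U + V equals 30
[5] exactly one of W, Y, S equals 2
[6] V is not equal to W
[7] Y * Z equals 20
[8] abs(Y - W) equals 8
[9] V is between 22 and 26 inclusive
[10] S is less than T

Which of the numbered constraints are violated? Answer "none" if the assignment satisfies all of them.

[1] V = 26 ≠ 29, but U = 3 = 3 (second disjunct) — holds.
[2] Y = 10 is in {13, 14, 10, 7} — holds.
[3] T * X = 6 * 6 = 36, not 35 — does not hold.
[4] U + V = 3 + 26 = 29, not 30 — does not hold.
[5] W=2, Y=10, S=5; 1 of them equals 2 — holds.
[6] V = 26, W = 2; distinct — holds.
[7] Y * Z = 10 * 2 = 20 — holds.
[8] abs(10 - 2) = 8 — holds.
[9] V = 26 lies in [22, 26] — holds.
[10] S = 5, T = 6; 5 < 6 — holds.

Violated: 3 and 4.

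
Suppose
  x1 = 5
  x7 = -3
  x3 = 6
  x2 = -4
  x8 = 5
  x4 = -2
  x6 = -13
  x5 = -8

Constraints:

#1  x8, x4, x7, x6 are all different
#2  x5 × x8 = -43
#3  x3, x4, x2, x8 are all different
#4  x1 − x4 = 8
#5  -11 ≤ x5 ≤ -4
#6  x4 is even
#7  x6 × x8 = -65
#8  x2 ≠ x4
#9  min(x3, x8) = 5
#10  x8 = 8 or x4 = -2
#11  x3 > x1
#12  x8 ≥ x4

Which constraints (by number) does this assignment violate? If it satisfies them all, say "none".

Constraints 2 and 4 do not hold.

#1 values 5, -2, -3, -13 are pairwise distinct — OK.
#2 x5 × x8 = -8 × 5 = -40, not -43 — violated.
#3 values 6, -2, -4, 5 are pairwise distinct — OK.
#4 x1 − x4 = 5 − (-2) = 7, not 8 — violated.
#5 x5 = -8 lies in [-11, -4] — OK.
#6 x4 = -2 is even — OK.
#7 x6 × x8 = -13 × 5 = -65 — OK.
#8 x2 = -4, x4 = -2; distinct — OK.
#9 min(6, 5) = 5 — OK.
#10 x8 = 5 ≠ 8, but x4 = -2 = -2 (second disjunct) — OK.
#11 x3 = 6, x1 = 5; 6 > 5 — OK.
#12 x8 = 5, x4 = -2; 5 ≥ -2 — OK.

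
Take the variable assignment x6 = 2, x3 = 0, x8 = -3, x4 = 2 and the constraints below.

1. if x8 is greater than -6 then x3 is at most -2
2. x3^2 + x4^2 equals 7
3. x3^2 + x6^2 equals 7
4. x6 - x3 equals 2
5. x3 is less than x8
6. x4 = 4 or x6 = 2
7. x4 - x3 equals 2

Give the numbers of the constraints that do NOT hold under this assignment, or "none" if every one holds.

1. x8 = -3 > -6, so we need x3 ≤ -2; but x3 = 0 > -2 — does not hold.
2. x3^2 + x4^2 = 0^2 + 2^2 = 0 + 4 = 4, not 7 — does not hold.
3. x3^2 + x6^2 = 0^2 + 2^2 = 0 + 4 = 4, not 7 — does not hold.
4. x6 - x3 = 2 - 0 = 2 — holds.
5. x3 = 0, x8 = -3; 0 ≥ -3 (want <) — does not hold.
6. x4 = 2 ≠ 4, but x6 = 2 = 2 (second disjunct) — holds.
7. x4 - x3 = 2 - 0 = 2 — holds.

The assignment fails constraints 1, 2, 3, 5.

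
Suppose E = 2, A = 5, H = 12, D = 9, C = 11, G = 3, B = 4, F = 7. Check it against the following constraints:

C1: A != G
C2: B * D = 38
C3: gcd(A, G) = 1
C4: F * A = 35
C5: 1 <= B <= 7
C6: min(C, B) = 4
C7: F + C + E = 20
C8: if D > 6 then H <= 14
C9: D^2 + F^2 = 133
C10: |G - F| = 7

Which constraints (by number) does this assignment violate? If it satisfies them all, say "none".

C1: A = 5, G = 3; distinct  OK
C2: B * D = 4 * 9 = 36, not 38  FAIL
C3: gcd(5, 3) = 1  OK
C4: F * A = 7 * 5 = 35  OK
C5: B = 4 lies in [1, 7]  OK
C6: min(11, 4) = 4  OK
C7: F + C + E = 7 + 11 + 2 = 20  OK
C8: D = 9 > 6, so we need H ≤ 14; H = 12 ≤ 14  OK
C9: D^2 + F^2 = 9^2 + 7^2 = 81 + 49 = 130, not 133  FAIL
C10: |3 - 7| = 4, not 7  FAIL

Constraints 2, 9, 10 are violated.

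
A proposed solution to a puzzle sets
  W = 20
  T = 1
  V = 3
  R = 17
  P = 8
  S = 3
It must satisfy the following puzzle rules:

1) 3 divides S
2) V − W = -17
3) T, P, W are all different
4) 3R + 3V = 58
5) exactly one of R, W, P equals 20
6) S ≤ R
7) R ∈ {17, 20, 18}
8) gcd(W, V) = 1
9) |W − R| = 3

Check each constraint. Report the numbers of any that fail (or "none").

Constraint 4 is violated.

1) 3 / 3 = 1, so 3 divides 3  true
2) V − W = 3 − 20 = -17  true
3) values 1, 8, 20 are pairwise distinct  true
4) 3R + 3V = 3(17) + 3(3) = 60, not 58  false
5) R=17, W=20, P=8; 1 of them equals 20  true
6) S = 3, R = 17; 3 ≤ 17  true
7) R = 17 is in {17, 20, 18}  true
8) gcd(20, 3) = 1  true
9) |20 − 17| = 3  true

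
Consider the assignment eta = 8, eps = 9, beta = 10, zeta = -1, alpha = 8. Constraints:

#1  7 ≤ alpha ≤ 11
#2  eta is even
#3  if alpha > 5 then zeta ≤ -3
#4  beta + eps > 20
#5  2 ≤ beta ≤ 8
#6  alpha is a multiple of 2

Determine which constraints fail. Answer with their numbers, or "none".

Constraints 3, 4, and 5 do not hold.

#1 alpha = 8 lies in [7, 11] — OK.
#2 eta = 8 is even — OK.
#3 alpha = 8 > 5, so we need zeta ≤ -3; but zeta = -1 > -3 — violated.
#4 beta + eps = 10 + 9 = 19; 19 ≤ 20, bound 20 not met — violated.
#5 beta = 10 is outside [2, 8] — violated.
#6 8 / 2 = 4, so 2 divides 8 — OK.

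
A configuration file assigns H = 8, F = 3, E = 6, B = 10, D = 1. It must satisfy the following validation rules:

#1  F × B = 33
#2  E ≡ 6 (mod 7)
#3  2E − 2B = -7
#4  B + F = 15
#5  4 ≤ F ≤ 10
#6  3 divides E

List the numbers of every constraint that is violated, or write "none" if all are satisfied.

The assignment fails constraints 1, 3, 4, 5.

#1 F × B = 3 × 10 = 30, not 33 — violated.
#2 6 mod 7 = 6 — satisfied.
#3 2E − 2B = 2(6) − 2(10) = -8, not -7 — violated.
#4 B + F = 10 + 3 = 13, not 15 — violated.
#5 F = 3 is outside [4, 10] — violated.
#6 6 / 3 = 2, so 3 divides 6 — satisfied.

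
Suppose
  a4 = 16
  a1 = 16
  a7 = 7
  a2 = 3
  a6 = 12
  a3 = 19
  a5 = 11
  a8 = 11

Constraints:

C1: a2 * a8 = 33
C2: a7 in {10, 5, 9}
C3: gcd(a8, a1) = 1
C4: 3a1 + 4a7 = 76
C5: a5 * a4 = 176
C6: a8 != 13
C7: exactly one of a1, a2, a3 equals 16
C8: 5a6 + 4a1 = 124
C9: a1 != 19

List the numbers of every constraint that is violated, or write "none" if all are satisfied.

The assignment fails constraint 2.

C1: a2 * a8 = 3 * 11 = 33  holds
C2: a7 = 7 is not in {10, 5, 9}  fails
C3: gcd(11, 16) = 1  holds
C4: 3a1 + 4a7 = 3(16) + 4(7) = 76  holds
C5: a5 * a4 = 11 * 16 = 176  holds
C6: a8 = 11, and 11 ≠ 13  holds
C7: a1=16, a2=3, a3=19; 1 of them equals 16  holds
C8: 5a6 + 4a1 = 5(12) + 4(16) = 124  holds
C9: a1 = 16, and 16 ≠ 19  holds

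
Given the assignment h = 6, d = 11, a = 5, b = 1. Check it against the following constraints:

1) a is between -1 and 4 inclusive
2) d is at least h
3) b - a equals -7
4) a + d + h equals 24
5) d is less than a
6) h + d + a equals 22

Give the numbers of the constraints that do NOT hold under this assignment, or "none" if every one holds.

Violated: 1, 3, 4, and 5.

1) a = 5 is outside [-1, 4]  fails
2) d = 11, h = 6; 11 ≥ 6  holds
3) b - a = 1 - 5 = -4, not -7  fails
4) a + d + h = 5 + 11 + 6 = 22, not 24  fails
5) d = 11, a = 5; 11 ≥ 5 (want <)  fails
6) h + d + a = 6 + 11 + 5 = 22  holds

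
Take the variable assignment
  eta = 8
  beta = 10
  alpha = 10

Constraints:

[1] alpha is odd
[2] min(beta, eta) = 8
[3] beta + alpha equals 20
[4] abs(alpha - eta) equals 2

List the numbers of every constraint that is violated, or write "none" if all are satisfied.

[1] alpha = 10 is even — violated.
[2] min(10, 8) = 8 — OK.
[3] beta + alpha = 10 + 10 = 20 — OK.
[4] abs(10 - 8) = 2 — OK.

Constraint 1 does not hold.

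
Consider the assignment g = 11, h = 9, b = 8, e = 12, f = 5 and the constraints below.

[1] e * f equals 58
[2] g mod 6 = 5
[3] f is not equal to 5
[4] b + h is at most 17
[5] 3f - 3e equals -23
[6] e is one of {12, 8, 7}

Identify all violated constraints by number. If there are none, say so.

[1] e * f = 12 * 5 = 60, not 58 — does not hold.
[2] 11 mod 6 = 5 — holds.
[3] f = 5, but 5 is required to differ — does not hold.
[4] b + h = 8 + 9 = 17; 17 ≤ 17 — holds.
[5] 3f - 3e = 3(5) - 3(12) = -21, not -23 — does not hold.
[6] e = 12 is in {12, 8, 7} — holds.

No — constraints 1, 3, and 5 are not satisfied.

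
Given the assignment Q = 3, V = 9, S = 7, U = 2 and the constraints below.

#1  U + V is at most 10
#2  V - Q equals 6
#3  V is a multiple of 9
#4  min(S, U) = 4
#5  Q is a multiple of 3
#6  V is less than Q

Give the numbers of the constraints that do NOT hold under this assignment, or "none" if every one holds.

#1 U + V = 2 + 9 = 11; 11 > 10, bound 10 not met — violated.
#2 V - Q = 9 - 3 = 6 — satisfied.
#3 9 / 9 = 1, so 9 divides 9 — satisfied.
#4 min(7, 2) = 2, not 4 — violated.
#5 3 / 3 = 1, so 3 divides 3 — satisfied.
#6 V = 9, Q = 3; 9 ≥ 3 (want <) — violated.

The assignment fails constraints 1, 4, and 6.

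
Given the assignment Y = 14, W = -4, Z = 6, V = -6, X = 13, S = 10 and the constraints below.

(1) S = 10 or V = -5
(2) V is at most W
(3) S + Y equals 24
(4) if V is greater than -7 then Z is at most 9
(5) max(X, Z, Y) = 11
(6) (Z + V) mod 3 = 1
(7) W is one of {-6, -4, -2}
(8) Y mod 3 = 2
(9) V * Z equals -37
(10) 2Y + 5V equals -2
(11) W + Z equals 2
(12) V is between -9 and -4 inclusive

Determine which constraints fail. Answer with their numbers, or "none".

No — constraints 5, 6, 9 are not satisfied.

(1) S = 10 = 10 (first disjunct)  holds
(2) V = -6, W = -4; -6 ≤ -4  holds
(3) S + Y = 10 + 14 = 24  holds
(4) V = -6 > -7, so we need Z ≤ 9; Z = 6 ≤ 9  holds
(5) max(13, 6, 14) = 14, not 11  fails
(6) Z + V = 0; 0 mod 3 = 0, not 1  fails
(7) W = -4 is in {-6, -4, -2}  holds
(8) 14 mod 3 = 2  holds
(9) V * Z = -6 * 6 = -36, not -37  fails
(10) 2Y + 5V = 2(14) + 5(-6) = -2  holds
(11) W + Z = -4 + 6 = 2  holds
(12) V = -6 lies in [-9, -4]  holds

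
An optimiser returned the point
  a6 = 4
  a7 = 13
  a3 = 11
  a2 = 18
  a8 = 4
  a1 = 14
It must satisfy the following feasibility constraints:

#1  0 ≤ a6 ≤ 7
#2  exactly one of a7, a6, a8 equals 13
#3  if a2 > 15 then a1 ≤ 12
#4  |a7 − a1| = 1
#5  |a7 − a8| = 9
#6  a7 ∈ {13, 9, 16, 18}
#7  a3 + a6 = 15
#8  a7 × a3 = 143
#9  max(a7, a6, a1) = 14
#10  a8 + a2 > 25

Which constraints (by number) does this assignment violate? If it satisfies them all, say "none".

Violated: 3 and 10.

#1 a6 = 4 lies in [0, 7] — OK.
#2 a7=13, a6=4, a8=4; 1 of them equals 13 — OK.
#3 a2 = 18 > 15, so we need a1 ≤ 12; but a1 = 14 > 12 — violated.
#4 |13 − 14| = 1 — OK.
#5 |13 − 4| = 9 — OK.
#6 a7 = 13 is in {13, 9, 16, 18} — OK.
#7 a3 + a6 = 11 + 4 = 15 — OK.
#8 a7 × a3 = 13 × 11 = 143 — OK.
#9 max(13, 4, 14) = 14 — OK.
#10 a8 + a2 = 4 + 18 = 22; 22 ≤ 25, bound 25 not met — violated.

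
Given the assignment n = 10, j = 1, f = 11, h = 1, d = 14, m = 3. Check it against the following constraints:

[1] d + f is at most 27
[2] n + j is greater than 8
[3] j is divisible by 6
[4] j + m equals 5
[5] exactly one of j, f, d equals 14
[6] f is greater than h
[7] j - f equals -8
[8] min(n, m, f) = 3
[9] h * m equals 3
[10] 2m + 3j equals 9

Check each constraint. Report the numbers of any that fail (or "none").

Constraints 3, 4, 7 do not hold.

[1] d + f = 14 + 11 = 25; 25 ≤ 27 — holds.
[2] n + j = 10 + 1 = 11; 11 > 8 — holds.
[3] 1 = 6*0 + 1, so 6 does not divide 1 — does not hold.
[4] j + m = 1 + 3 = 4, not 5 — does not hold.
[5] j=1, f=11, d=14; 1 of them equals 14 — holds.
[6] f = 11, h = 1; 11 > 1 — holds.
[7] j - f = 1 - 11 = -10, not -8 — does not hold.
[8] min(10, 3, 11) = 3 — holds.
[9] h * m = 1 * 3 = 3 — holds.
[10] 2m + 3j = 2(3) + 3(1) = 9 — holds.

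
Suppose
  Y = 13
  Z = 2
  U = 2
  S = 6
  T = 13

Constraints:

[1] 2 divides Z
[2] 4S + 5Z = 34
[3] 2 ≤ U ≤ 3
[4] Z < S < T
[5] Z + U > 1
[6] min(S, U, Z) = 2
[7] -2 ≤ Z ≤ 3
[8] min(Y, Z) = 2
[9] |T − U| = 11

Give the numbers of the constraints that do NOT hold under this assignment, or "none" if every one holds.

[1] 2 / 2 = 1, so 2 divides 2  ✔
[2] 4S + 5Z = 4(6) + 5(2) = 34  ✔
[3] U = 2 lies in [2, 3]  ✔
[4] values 2 < 6 < 13  ✔
[5] Z + U = 2 + 2 = 4; 4 > 1  ✔
[6] min(6, 2, 2) = 2  ✔
[7] Z = 2 lies in [-2, 3]  ✔
[8] min(13, 2) = 2  ✔
[9] |13 − 2| = 11  ✔

None — every constraint holds.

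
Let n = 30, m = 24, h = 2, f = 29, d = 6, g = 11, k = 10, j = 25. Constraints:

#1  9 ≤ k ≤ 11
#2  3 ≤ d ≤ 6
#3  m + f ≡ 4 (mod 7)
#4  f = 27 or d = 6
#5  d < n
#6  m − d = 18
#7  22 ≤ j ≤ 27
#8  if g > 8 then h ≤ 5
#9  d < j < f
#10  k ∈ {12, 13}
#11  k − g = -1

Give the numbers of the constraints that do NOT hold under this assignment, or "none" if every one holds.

Constraint 10 is violated.

#1 k = 10 lies in [9, 11]  true
#2 d = 6 lies in [3, 6]  true
#3 m + f = 53; 53 mod 7 = 4  true
#4 f = 29 ≠ 27, but d = 6 = 6 (second disjunct)  true
#5 d = 6, n = 30; 6 < 30  true
#6 m − d = 24 − 6 = 18  true
#7 j = 25 lies in [22, 27]  true
#8 g = 11 > 8, so we need h ≤ 5; h = 2 ≤ 5  true
#9 values 6 < 25 < 29  true
#10 k = 10 is not in {12, 13}  false
#11 k − g = 10 − 11 = -1  true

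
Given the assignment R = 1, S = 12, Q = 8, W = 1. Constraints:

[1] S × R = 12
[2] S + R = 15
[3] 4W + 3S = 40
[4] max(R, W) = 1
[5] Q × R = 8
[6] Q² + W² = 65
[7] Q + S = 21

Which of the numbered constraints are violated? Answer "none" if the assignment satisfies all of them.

The assignment fails constraints 2 and 7.

[1] S × R = 12 × 1 = 12 — OK.
[2] S + R = 12 + 1 = 13, not 15 — violated.
[3] 4W + 3S = 4(1) + 3(12) = 40 — OK.
[4] max(1, 1) = 1 — OK.
[5] Q × R = 8 × 1 = 8 — OK.
[6] Q² + W² = 8² + 1² = 64 + 1 = 65 — OK.
[7] Q + S = 8 + 12 = 20, not 21 — violated.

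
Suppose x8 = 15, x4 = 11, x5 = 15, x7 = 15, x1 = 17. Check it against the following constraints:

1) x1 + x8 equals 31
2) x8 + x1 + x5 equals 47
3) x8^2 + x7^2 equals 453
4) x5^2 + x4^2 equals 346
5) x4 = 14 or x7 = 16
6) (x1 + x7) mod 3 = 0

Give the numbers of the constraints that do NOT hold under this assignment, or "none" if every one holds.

1) x1 + x8 = 17 + 15 = 32, not 31  fails
2) x8 + x1 + x5 = 15 + 17 + 15 = 47  holds
3) x8^2 + x7^2 = 15^2 + 15^2 = 225 + 225 = 450, not 453  fails
4) x5^2 + x4^2 = 15^2 + 11^2 = 225 + 121 = 346  holds
5) x4 = 11 ≠ 14 and x7 = 15 ≠ 16; both disjuncts false  fails
6) x1 + x7 = 32; 32 mod 3 = 2, not 0  fails

Violated: 1, 3, 5, and 6.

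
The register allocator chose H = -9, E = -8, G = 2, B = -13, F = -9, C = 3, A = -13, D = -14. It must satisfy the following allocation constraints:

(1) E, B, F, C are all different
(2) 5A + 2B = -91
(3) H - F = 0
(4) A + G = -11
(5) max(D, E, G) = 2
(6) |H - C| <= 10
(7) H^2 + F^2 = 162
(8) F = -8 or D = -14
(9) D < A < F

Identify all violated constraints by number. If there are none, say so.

The assignment fails constraint 6.

(1) values -8, -13, -9, 3 are pairwise distinct — satisfied.
(2) 5A + 2B = 5(-13) + 2(-13) = -91 — satisfied.
(3) H - F = -9 - (-9) = 0 — satisfied.
(4) A + G = -13 + 2 = -11 — satisfied.
(5) max(-14, -8, 2) = 2 — satisfied.
(6) |-9 - 3| = 12; 12 > 10, exceeds bound 10 — violated.
(7) H^2 + F^2 = (-9)^2 + (-9)^2 = 81 + 81 = 162 — satisfied.
(8) F = -9 ≠ -8, but D = -14 = -14 (second disjunct) — satisfied.
(9) values -14 < -13 < -9 — satisfied.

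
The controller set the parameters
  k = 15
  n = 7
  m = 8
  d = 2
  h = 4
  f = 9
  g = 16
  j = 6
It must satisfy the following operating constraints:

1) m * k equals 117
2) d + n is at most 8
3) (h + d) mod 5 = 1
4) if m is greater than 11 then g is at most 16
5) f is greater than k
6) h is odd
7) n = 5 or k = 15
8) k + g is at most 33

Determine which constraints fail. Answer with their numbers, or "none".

Constraints 1, 2, 5, 6 are violated.

1) m * k = 8 * 15 = 120, not 117 — violated.
2) d + n = 2 + 7 = 9; 9 > 8, bound 8 not met — violated.
3) h + d = 6; 6 mod 5 = 1 — satisfied.
4) m = 8, not > 11; antecedent false, conditional vacuously true — satisfied.
5) f = 9, k = 15; 9 ≤ 15 (want >) — violated.
6) h = 4 is even — violated.
7) n = 7 ≠ 5, but k = 15 = 15 (second disjunct) — satisfied.
8) k + g = 15 + 16 = 31; 31 ≤ 33 — satisfied.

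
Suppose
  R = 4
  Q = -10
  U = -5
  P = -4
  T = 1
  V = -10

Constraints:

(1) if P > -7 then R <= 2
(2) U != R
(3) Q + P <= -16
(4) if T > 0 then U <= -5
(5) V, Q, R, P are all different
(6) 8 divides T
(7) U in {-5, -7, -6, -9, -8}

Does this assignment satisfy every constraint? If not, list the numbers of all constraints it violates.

(1) P = -4 > -7, so we need R ≤ 2; but R = 4 > 2 — fails.
(2) U = -5, R = 4; distinct — holds.
(3) Q + P = -10 + (-4) = -14; -14 > -16, bound -16 not met — fails.
(4) T = 1 > 0, so we need U ≤ -5; U = -5 ≤ -5 — holds.
(5) V = Q = -10, not all different — fails.
(6) 1 = 8*0 + 1, so 8 does not divide 1 — fails.
(7) U = -5 is in {-5, -7, -6, -9, -8} — holds.

Constraints 1, 3, 5, and 6 do not hold.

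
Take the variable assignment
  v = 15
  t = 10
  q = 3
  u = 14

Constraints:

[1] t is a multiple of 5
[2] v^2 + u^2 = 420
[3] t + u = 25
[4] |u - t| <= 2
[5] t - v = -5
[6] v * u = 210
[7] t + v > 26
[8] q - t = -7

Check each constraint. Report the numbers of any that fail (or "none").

The assignment fails constraints 2, 3, 4, 7.

[1] 10 / 5 = 2, so 5 divides 10  OK
[2] v^2 + u^2 = 15^2 + 14^2 = 225 + 196 = 421, not 420  FAIL
[3] t + u = 10 + 14 = 24, not 25  FAIL
[4] |14 - 10| = 4; 4 > 2, exceeds bound 2  FAIL
[5] t - v = 10 - 15 = -5  OK
[6] v * u = 15 * 14 = 210  OK
[7] t + v = 10 + 15 = 25; 25 ≤ 26, bound 26 not met  FAIL
[8] q - t = 3 - 10 = -7  OK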